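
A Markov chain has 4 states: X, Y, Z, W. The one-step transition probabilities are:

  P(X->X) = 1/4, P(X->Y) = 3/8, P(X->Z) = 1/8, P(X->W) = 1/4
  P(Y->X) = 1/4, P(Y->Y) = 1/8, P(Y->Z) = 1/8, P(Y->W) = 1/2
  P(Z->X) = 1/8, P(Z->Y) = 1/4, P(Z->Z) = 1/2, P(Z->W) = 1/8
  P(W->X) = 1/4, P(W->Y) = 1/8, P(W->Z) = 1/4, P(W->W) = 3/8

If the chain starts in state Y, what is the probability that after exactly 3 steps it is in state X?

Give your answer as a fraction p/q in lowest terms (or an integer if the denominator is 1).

Computing P^3 by repeated multiplication:
P^1 =
  X: [1/4, 3/8, 1/8, 1/4]
  Y: [1/4, 1/8, 1/8, 1/2]
  Z: [1/8, 1/4, 1/2, 1/8]
  W: [1/4, 1/8, 1/4, 3/8]
P^2 =
  X: [15/64, 13/64, 13/64, 23/64]
  Y: [15/64, 13/64, 15/64, 21/64]
  Z: [3/16, 7/32, 21/64, 17/64]
  W: [7/32, 7/32, 17/64, 19/64]
P^3 =
  X: [115/512, 107/512, 63/256, 41/128]
  Y: [113/512, 109/512, 65/256, 5/16]
  Z: [107/512, 109/512, 9/32, 19/64]
  W: [111/512, 109/512, 67/256, 79/256]

(P^3)[Y -> X] = 113/512

Answer: 113/512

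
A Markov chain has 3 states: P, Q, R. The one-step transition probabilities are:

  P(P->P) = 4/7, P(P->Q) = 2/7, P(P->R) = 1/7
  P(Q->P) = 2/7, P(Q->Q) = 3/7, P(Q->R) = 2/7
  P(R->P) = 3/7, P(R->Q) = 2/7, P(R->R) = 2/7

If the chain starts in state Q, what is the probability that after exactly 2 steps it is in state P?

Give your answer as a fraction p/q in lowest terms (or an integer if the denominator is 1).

Answer: 20/49

Derivation:
Computing P^2 by repeated multiplication:
P^1 =
  P: [4/7, 2/7, 1/7]
  Q: [2/7, 3/7, 2/7]
  R: [3/7, 2/7, 2/7]
P^2 =
  P: [23/49, 16/49, 10/49]
  Q: [20/49, 17/49, 12/49]
  R: [22/49, 16/49, 11/49]

(P^2)[Q -> P] = 20/49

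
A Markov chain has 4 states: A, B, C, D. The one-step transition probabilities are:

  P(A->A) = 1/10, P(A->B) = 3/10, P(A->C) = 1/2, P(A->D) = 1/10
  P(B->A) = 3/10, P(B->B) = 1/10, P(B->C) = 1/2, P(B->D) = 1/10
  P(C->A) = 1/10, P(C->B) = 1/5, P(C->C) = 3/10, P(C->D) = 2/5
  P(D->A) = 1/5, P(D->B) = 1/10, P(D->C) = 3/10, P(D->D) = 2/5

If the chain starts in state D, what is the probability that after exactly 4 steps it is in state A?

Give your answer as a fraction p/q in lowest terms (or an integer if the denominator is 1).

Computing P^4 by repeated multiplication:
P^1 =
  A: [1/10, 3/10, 1/2, 1/10]
  B: [3/10, 1/10, 1/2, 1/10]
  C: [1/10, 1/5, 3/10, 2/5]
  D: [1/5, 1/10, 3/10, 2/5]
P^2 =
  A: [17/100, 17/100, 19/50, 7/25]
  B: [13/100, 21/100, 19/50, 7/25]
  C: [9/50, 3/20, 9/25, 31/100]
  D: [4/25, 17/100, 9/25, 31/100]
P^3 =
  A: [81/500, 43/250, 46/125, 149/500]
  B: [17/100, 41/250, 46/125, 149/500]
  C: [161/1000, 43/250, 183/500, 301/1000]
  D: [33/200, 21/125, 183/500, 301/1000]
P^4 =
  A: [821/5000, 423/2500, 917/2500, 1499/5000]
  B: [813/5000, 427/2500, 917/2500, 1499/5000]
  C: [329/2000, 211/1250, 1833/5000, 3001/10000]
  D: [1637/10000, 106/625, 1833/5000, 3001/10000]

(P^4)[D -> A] = 1637/10000

Answer: 1637/10000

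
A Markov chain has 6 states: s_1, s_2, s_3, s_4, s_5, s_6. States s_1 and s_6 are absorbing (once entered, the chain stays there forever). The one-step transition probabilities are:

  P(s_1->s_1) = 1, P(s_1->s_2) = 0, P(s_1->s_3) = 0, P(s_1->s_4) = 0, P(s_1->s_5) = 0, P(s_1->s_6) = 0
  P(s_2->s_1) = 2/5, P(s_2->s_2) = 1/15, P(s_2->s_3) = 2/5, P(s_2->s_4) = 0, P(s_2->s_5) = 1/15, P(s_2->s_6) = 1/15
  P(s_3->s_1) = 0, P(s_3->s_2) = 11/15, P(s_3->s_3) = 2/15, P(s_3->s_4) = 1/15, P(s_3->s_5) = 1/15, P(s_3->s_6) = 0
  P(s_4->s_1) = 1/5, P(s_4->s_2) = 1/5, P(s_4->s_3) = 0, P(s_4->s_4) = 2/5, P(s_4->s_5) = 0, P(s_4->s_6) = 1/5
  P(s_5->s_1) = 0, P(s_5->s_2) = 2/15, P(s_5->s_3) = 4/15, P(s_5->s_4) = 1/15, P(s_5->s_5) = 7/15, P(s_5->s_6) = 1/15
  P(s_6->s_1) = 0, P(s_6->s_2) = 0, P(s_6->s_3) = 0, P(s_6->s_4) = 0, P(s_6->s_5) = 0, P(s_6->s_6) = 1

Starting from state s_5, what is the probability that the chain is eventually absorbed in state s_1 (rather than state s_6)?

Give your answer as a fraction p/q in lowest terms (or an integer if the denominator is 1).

Let a_i = P(absorbed in s_1 | start in state i).
Boundary conditions: a_s_1 = 1, a_s_6 = 0.
For each transient state i, a_i = sum_j P(i->j) * a_j:
  a_s_2 = 2/5*a_s_1 + 1/15*a_s_2 + 2/5*a_s_3 + 0*a_s_4 + 1/15*a_s_5 + 1/15*a_s_6
  a_s_3 = 0*a_s_1 + 11/15*a_s_2 + 2/15*a_s_3 + 1/15*a_s_4 + 1/15*a_s_5 + 0*a_s_6
  a_s_4 = 1/5*a_s_1 + 1/5*a_s_2 + 0*a_s_3 + 2/5*a_s_4 + 0*a_s_5 + 1/5*a_s_6
  a_s_5 = 0*a_s_1 + 2/15*a_s_2 + 4/15*a_s_3 + 1/15*a_s_4 + 7/15*a_s_5 + 1/15*a_s_6

Substituting a_s_1 = 1 and a_s_6 = 0, rearrange to (I - Q) a = r where r[i] = P(i -> s_1):
  [14/15, -2/5, 0, -1/15] . (a_s_2, a_s_3, a_s_4, a_s_5) = 2/5
  [-11/15, 13/15, -1/15, -1/15] . (a_s_2, a_s_3, a_s_4, a_s_5) = 0
  [-1/5, 0, 3/5, 0] . (a_s_2, a_s_3, a_s_4, a_s_5) = 1/5
  [-2/15, -4/15, -1/15, 8/15] . (a_s_2, a_s_3, a_s_4, a_s_5) = 0

Solving yields:
  a_s_2 = 1871/2299
  a_s_3 = 1809/2299
  a_s_4 = 1390/2299
  a_s_5 = 1546/2299

Starting state is s_5, so the absorption probability is a_s_5 = 1546/2299.

Answer: 1546/2299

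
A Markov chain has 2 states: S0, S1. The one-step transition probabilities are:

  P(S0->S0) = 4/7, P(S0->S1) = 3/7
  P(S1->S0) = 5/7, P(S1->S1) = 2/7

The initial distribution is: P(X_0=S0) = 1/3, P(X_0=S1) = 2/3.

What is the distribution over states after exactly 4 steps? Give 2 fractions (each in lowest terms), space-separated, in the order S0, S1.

Answer: 643/1029 386/1029

Derivation:
Propagating the distribution step by step (d_{t+1} = d_t * P):
d_0 = (S0=1/3, S1=2/3)
  d_1[S0] = 1/3*4/7 + 2/3*5/7 = 2/3
  d_1[S1] = 1/3*3/7 + 2/3*2/7 = 1/3
d_1 = (S0=2/3, S1=1/3)
  d_2[S0] = 2/3*4/7 + 1/3*5/7 = 13/21
  d_2[S1] = 2/3*3/7 + 1/3*2/7 = 8/21
d_2 = (S0=13/21, S1=8/21)
  d_3[S0] = 13/21*4/7 + 8/21*5/7 = 92/147
  d_3[S1] = 13/21*3/7 + 8/21*2/7 = 55/147
d_3 = (S0=92/147, S1=55/147)
  d_4[S0] = 92/147*4/7 + 55/147*5/7 = 643/1029
  d_4[S1] = 92/147*3/7 + 55/147*2/7 = 386/1029
d_4 = (S0=643/1029, S1=386/1029)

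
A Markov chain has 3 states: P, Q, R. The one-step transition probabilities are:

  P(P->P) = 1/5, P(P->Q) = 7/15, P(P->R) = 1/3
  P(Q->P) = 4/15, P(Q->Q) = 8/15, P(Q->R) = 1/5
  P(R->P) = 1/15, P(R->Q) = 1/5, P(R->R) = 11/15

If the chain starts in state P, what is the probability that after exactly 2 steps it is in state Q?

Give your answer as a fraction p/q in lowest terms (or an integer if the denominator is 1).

Computing P^2 by repeated multiplication:
P^1 =
  P: [1/5, 7/15, 1/3]
  Q: [4/15, 8/15, 1/5]
  R: [1/15, 1/5, 11/15]
P^2 =
  P: [14/75, 92/225, 91/225]
  Q: [47/225, 101/225, 77/225]
  R: [26/225, 64/225, 3/5]

(P^2)[P -> Q] = 92/225

Answer: 92/225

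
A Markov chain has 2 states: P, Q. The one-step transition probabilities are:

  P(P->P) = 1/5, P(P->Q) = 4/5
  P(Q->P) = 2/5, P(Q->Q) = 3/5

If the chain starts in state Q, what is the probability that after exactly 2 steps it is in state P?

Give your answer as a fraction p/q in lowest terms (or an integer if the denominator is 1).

Computing P^2 by repeated multiplication:
P^1 =
  P: [1/5, 4/5]
  Q: [2/5, 3/5]
P^2 =
  P: [9/25, 16/25]
  Q: [8/25, 17/25]

(P^2)[Q -> P] = 8/25

Answer: 8/25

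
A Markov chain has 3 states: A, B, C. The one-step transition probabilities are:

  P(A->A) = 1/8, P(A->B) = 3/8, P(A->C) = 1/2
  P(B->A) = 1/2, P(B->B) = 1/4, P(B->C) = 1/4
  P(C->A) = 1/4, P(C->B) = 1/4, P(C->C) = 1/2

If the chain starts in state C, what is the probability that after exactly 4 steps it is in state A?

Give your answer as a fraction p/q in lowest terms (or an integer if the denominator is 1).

Computing P^4 by repeated multiplication:
P^1 =
  A: [1/8, 3/8, 1/2]
  B: [1/2, 1/4, 1/4]
  C: [1/4, 1/4, 1/2]
P^2 =
  A: [21/64, 17/64, 13/32]
  B: [1/4, 5/16, 7/16]
  C: [9/32, 9/32, 7/16]
P^3 =
  A: [141/512, 149/512, 111/256]
  B: [19/64, 9/32, 27/64]
  C: [73/256, 73/256, 55/128]
P^4 =
  A: [1181/4096, 1165/4096, 875/2048]
  B: [145/512, 147/512, 55/128]
  C: [585/2048, 585/2048, 439/1024]

(P^4)[C -> A] = 585/2048

Answer: 585/2048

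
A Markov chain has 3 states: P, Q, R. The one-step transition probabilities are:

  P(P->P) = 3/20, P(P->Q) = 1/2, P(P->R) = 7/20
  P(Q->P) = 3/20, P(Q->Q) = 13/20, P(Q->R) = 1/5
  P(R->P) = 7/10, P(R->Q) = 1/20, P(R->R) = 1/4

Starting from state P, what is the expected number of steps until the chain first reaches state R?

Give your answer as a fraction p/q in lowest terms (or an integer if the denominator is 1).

Let h_i = expected steps to first reach R from state i.
Boundary: h_R = 0.
First-step equations for the other states:
  h_P = 1 + 3/20*h_P + 1/2*h_Q + 7/20*h_R
  h_Q = 1 + 3/20*h_P + 13/20*h_Q + 1/5*h_R

Substituting h_R = 0 and rearranging gives the linear system (I - Q) h = 1:
  [17/20, -1/2] . (h_P, h_Q) = 1
  [-3/20, 7/20] . (h_P, h_Q) = 1

Solving yields:
  h_P = 340/89
  h_Q = 400/89

Starting state is P, so the expected hitting time is h_P = 340/89.

Answer: 340/89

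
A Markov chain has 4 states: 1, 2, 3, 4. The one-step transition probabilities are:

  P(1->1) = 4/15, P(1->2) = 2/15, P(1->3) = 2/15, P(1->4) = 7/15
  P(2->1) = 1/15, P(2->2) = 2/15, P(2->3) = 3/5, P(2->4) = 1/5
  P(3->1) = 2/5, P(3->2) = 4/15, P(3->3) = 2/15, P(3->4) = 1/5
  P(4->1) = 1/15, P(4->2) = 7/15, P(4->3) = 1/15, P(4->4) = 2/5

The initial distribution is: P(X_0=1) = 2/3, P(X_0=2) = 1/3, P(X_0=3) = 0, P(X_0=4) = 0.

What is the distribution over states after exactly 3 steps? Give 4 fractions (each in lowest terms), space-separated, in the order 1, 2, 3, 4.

Answer: 1661/10125 538/2025 169/675 3239/10125

Derivation:
Propagating the distribution step by step (d_{t+1} = d_t * P):
d_0 = (1=2/3, 2=1/3, 3=0, 4=0)
  d_1[1] = 2/3*4/15 + 1/3*1/15 + 0*2/5 + 0*1/15 = 1/5
  d_1[2] = 2/3*2/15 + 1/3*2/15 + 0*4/15 + 0*7/15 = 2/15
  d_1[3] = 2/3*2/15 + 1/3*3/5 + 0*2/15 + 0*1/15 = 13/45
  d_1[4] = 2/3*7/15 + 1/3*1/5 + 0*1/5 + 0*2/5 = 17/45
d_1 = (1=1/5, 2=2/15, 3=13/45, 4=17/45)
  d_2[1] = 1/5*4/15 + 2/15*1/15 + 13/45*2/5 + 17/45*1/15 = 137/675
  d_2[2] = 1/5*2/15 + 2/15*2/15 + 13/45*4/15 + 17/45*7/15 = 67/225
  d_2[3] = 1/5*2/15 + 2/15*3/5 + 13/45*2/15 + 17/45*1/15 = 23/135
  d_2[4] = 1/5*7/15 + 2/15*1/5 + 13/45*1/5 + 17/45*2/5 = 74/225
d_2 = (1=137/675, 2=67/225, 3=23/135, 4=74/225)
  d_3[1] = 137/675*4/15 + 67/225*1/15 + 23/135*2/5 + 74/225*1/15 = 1661/10125
  d_3[2] = 137/675*2/15 + 67/225*2/15 + 23/135*4/15 + 74/225*7/15 = 538/2025
  d_3[3] = 137/675*2/15 + 67/225*3/5 + 23/135*2/15 + 74/225*1/15 = 169/675
  d_3[4] = 137/675*7/15 + 67/225*1/5 + 23/135*1/5 + 74/225*2/5 = 3239/10125
d_3 = (1=1661/10125, 2=538/2025, 3=169/675, 4=3239/10125)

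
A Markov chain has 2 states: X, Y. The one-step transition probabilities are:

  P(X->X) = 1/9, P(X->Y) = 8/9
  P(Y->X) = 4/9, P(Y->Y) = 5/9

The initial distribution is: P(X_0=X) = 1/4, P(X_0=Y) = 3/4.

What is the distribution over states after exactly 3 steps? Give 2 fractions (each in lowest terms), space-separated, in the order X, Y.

Propagating the distribution step by step (d_{t+1} = d_t * P):
d_0 = (X=1/4, Y=3/4)
  d_1[X] = 1/4*1/9 + 3/4*4/9 = 13/36
  d_1[Y] = 1/4*8/9 + 3/4*5/9 = 23/36
d_1 = (X=13/36, Y=23/36)
  d_2[X] = 13/36*1/9 + 23/36*4/9 = 35/108
  d_2[Y] = 13/36*8/9 + 23/36*5/9 = 73/108
d_2 = (X=35/108, Y=73/108)
  d_3[X] = 35/108*1/9 + 73/108*4/9 = 109/324
  d_3[Y] = 35/108*8/9 + 73/108*5/9 = 215/324
d_3 = (X=109/324, Y=215/324)

Answer: 109/324 215/324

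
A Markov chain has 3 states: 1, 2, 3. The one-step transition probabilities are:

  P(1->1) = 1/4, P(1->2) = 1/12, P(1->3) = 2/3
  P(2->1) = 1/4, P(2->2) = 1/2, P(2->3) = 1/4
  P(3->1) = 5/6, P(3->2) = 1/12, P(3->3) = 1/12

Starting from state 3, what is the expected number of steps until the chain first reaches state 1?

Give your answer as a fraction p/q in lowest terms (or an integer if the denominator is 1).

Answer: 4/3

Derivation:
Let h_i = expected steps to first reach 1 from state i.
Boundary: h_1 = 0.
First-step equations for the other states:
  h_2 = 1 + 1/4*h_1 + 1/2*h_2 + 1/4*h_3
  h_3 = 1 + 5/6*h_1 + 1/12*h_2 + 1/12*h_3

Substituting h_1 = 0 and rearranging gives the linear system (I - Q) h = 1:
  [1/2, -1/4] . (h_2, h_3) = 1
  [-1/12, 11/12] . (h_2, h_3) = 1

Solving yields:
  h_2 = 8/3
  h_3 = 4/3

Starting state is 3, so the expected hitting time is h_3 = 4/3.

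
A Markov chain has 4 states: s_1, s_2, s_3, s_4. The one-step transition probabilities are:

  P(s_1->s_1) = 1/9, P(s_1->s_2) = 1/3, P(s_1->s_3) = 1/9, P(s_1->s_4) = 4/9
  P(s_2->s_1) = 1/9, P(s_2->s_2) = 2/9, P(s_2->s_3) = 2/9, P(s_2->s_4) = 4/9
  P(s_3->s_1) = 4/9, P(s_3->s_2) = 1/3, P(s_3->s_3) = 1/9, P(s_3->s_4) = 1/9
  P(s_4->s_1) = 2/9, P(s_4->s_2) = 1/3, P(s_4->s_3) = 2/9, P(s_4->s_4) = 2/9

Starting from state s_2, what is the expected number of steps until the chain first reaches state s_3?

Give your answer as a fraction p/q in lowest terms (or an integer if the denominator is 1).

Answer: 297/61

Derivation:
Let h_i = expected steps to first reach s_3 from state i.
Boundary: h_s_3 = 0.
First-step equations for the other states:
  h_s_1 = 1 + 1/9*h_s_1 + 1/3*h_s_2 + 1/9*h_s_3 + 4/9*h_s_4
  h_s_2 = 1 + 1/9*h_s_1 + 2/9*h_s_2 + 2/9*h_s_3 + 4/9*h_s_4
  h_s_4 = 1 + 2/9*h_s_1 + 1/3*h_s_2 + 2/9*h_s_3 + 2/9*h_s_4

Substituting h_s_3 = 0 and rearranging gives the linear system (I - Q) h = 1:
  [8/9, -1/3, -4/9] . (h_s_1, h_s_2, h_s_4) = 1
  [-1/9, 7/9, -4/9] . (h_s_1, h_s_2, h_s_4) = 1
  [-2/9, -1/3, 7/9] . (h_s_1, h_s_2, h_s_4) = 1

Solving yields:
  h_s_1 = 330/61
  h_s_2 = 297/61
  h_s_4 = 300/61

Starting state is s_2, so the expected hitting time is h_s_2 = 297/61.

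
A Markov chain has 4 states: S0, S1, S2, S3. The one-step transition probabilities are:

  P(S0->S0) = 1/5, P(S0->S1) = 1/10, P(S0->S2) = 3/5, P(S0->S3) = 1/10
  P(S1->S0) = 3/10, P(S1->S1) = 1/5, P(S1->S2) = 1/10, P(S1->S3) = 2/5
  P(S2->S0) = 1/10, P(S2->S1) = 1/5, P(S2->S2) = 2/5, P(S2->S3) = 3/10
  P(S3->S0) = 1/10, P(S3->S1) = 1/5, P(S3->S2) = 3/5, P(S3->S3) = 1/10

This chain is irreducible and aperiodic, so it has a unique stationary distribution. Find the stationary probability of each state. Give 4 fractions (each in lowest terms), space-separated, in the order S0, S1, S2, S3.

Answer: 7/46 17/92 467/1104 265/1104

Derivation:
The stationary distribution satisfies pi = pi * P, i.e.:
  pi_S0 = 1/5*pi_S0 + 3/10*pi_S1 + 1/10*pi_S2 + 1/10*pi_S3
  pi_S1 = 1/10*pi_S0 + 1/5*pi_S1 + 1/5*pi_S2 + 1/5*pi_S3
  pi_S2 = 3/5*pi_S0 + 1/10*pi_S1 + 2/5*pi_S2 + 3/5*pi_S3
  pi_S3 = 1/10*pi_S0 + 2/5*pi_S1 + 3/10*pi_S2 + 1/10*pi_S3
with normalization: pi_S0 + pi_S1 + pi_S2 + pi_S3 = 1.

Using the first 3 balance equations plus normalization, the linear system A*pi = b is:
  [-4/5, 3/10, 1/10, 1/10] . pi = 0
  [1/10, -4/5, 1/5, 1/5] . pi = 0
  [3/5, 1/10, -3/5, 3/5] . pi = 0
  [1, 1, 1, 1] . pi = 1

Solving yields:
  pi_S0 = 7/46
  pi_S1 = 17/92
  pi_S2 = 467/1104
  pi_S3 = 265/1104

Verification (pi * P):
  7/46*1/5 + 17/92*3/10 + 467/1104*1/10 + 265/1104*1/10 = 7/46 = pi_S0  (ok)
  7/46*1/10 + 17/92*1/5 + 467/1104*1/5 + 265/1104*1/5 = 17/92 = pi_S1  (ok)
  7/46*3/5 + 17/92*1/10 + 467/1104*2/5 + 265/1104*3/5 = 467/1104 = pi_S2  (ok)
  7/46*1/10 + 17/92*2/5 + 467/1104*3/10 + 265/1104*1/10 = 265/1104 = pi_S3  (ok)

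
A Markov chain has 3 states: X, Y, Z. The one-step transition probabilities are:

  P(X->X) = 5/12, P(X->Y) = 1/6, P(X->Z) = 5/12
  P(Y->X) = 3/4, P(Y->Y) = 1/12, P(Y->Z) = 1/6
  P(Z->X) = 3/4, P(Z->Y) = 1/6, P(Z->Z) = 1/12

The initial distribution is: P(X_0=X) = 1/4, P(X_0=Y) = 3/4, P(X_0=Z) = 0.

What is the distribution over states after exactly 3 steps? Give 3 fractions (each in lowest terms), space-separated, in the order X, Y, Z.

Answer: 31/54 1061/6912 1883/6912

Derivation:
Propagating the distribution step by step (d_{t+1} = d_t * P):
d_0 = (X=1/4, Y=3/4, Z=0)
  d_1[X] = 1/4*5/12 + 3/4*3/4 + 0*3/4 = 2/3
  d_1[Y] = 1/4*1/6 + 3/4*1/12 + 0*1/6 = 5/48
  d_1[Z] = 1/4*5/12 + 3/4*1/6 + 0*1/12 = 11/48
d_1 = (X=2/3, Y=5/48, Z=11/48)
  d_2[X] = 2/3*5/12 + 5/48*3/4 + 11/48*3/4 = 19/36
  d_2[Y] = 2/3*1/6 + 5/48*1/12 + 11/48*1/6 = 91/576
  d_2[Z] = 2/3*5/12 + 5/48*1/6 + 11/48*1/12 = 181/576
d_2 = (X=19/36, Y=91/576, Z=181/576)
  d_3[X] = 19/36*5/12 + 91/576*3/4 + 181/576*3/4 = 31/54
  d_3[Y] = 19/36*1/6 + 91/576*1/12 + 181/576*1/6 = 1061/6912
  d_3[Z] = 19/36*5/12 + 91/576*1/6 + 181/576*1/12 = 1883/6912
d_3 = (X=31/54, Y=1061/6912, Z=1883/6912)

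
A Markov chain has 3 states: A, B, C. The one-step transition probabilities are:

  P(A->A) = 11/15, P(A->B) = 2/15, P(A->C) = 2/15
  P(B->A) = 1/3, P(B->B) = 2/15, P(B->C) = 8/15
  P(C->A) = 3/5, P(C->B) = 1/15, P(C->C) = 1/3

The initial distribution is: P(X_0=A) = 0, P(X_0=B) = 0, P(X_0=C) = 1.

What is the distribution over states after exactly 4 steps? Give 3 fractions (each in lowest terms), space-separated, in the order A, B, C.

Answer: 443/675 1999/16875 1267/5625

Derivation:
Propagating the distribution step by step (d_{t+1} = d_t * P):
d_0 = (A=0, B=0, C=1)
  d_1[A] = 0*11/15 + 0*1/3 + 1*3/5 = 3/5
  d_1[B] = 0*2/15 + 0*2/15 + 1*1/15 = 1/15
  d_1[C] = 0*2/15 + 0*8/15 + 1*1/3 = 1/3
d_1 = (A=3/5, B=1/15, C=1/3)
  d_2[A] = 3/5*11/15 + 1/15*1/3 + 1/3*3/5 = 149/225
  d_2[B] = 3/5*2/15 + 1/15*2/15 + 1/3*1/15 = 1/9
  d_2[C] = 3/5*2/15 + 1/15*8/15 + 1/3*1/3 = 17/75
d_2 = (A=149/225, B=1/9, C=17/75)
  d_3[A] = 149/225*11/15 + 1/9*1/3 + 17/75*3/5 = 247/375
  d_3[B] = 149/225*2/15 + 1/9*2/15 + 17/75*1/15 = 133/1125
  d_3[C] = 149/225*2/15 + 1/9*8/15 + 17/75*1/3 = 251/1125
d_3 = (A=247/375, B=133/1125, C=251/1125)
  d_4[A] = 247/375*11/15 + 133/1125*1/3 + 251/1125*3/5 = 443/675
  d_4[B] = 247/375*2/15 + 133/1125*2/15 + 251/1125*1/15 = 1999/16875
  d_4[C] = 247/375*2/15 + 133/1125*8/15 + 251/1125*1/3 = 1267/5625
d_4 = (A=443/675, B=1999/16875, C=1267/5625)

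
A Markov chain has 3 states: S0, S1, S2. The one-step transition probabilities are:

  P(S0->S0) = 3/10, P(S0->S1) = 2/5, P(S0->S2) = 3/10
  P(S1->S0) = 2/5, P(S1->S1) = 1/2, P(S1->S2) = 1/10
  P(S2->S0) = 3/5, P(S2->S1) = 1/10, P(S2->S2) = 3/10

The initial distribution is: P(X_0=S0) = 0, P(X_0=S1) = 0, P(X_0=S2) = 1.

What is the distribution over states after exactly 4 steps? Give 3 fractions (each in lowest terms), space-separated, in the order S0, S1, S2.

Answer: 507/1250 91/250 144/625

Derivation:
Propagating the distribution step by step (d_{t+1} = d_t * P):
d_0 = (S0=0, S1=0, S2=1)
  d_1[S0] = 0*3/10 + 0*2/5 + 1*3/5 = 3/5
  d_1[S1] = 0*2/5 + 0*1/2 + 1*1/10 = 1/10
  d_1[S2] = 0*3/10 + 0*1/10 + 1*3/10 = 3/10
d_1 = (S0=3/5, S1=1/10, S2=3/10)
  d_2[S0] = 3/5*3/10 + 1/10*2/5 + 3/10*3/5 = 2/5
  d_2[S1] = 3/5*2/5 + 1/10*1/2 + 3/10*1/10 = 8/25
  d_2[S2] = 3/5*3/10 + 1/10*1/10 + 3/10*3/10 = 7/25
d_2 = (S0=2/5, S1=8/25, S2=7/25)
  d_3[S0] = 2/5*3/10 + 8/25*2/5 + 7/25*3/5 = 52/125
  d_3[S1] = 2/5*2/5 + 8/25*1/2 + 7/25*1/10 = 87/250
  d_3[S2] = 2/5*3/10 + 8/25*1/10 + 7/25*3/10 = 59/250
d_3 = (S0=52/125, S1=87/250, S2=59/250)
  d_4[S0] = 52/125*3/10 + 87/250*2/5 + 59/250*3/5 = 507/1250
  d_4[S1] = 52/125*2/5 + 87/250*1/2 + 59/250*1/10 = 91/250
  d_4[S2] = 52/125*3/10 + 87/250*1/10 + 59/250*3/10 = 144/625
d_4 = (S0=507/1250, S1=91/250, S2=144/625)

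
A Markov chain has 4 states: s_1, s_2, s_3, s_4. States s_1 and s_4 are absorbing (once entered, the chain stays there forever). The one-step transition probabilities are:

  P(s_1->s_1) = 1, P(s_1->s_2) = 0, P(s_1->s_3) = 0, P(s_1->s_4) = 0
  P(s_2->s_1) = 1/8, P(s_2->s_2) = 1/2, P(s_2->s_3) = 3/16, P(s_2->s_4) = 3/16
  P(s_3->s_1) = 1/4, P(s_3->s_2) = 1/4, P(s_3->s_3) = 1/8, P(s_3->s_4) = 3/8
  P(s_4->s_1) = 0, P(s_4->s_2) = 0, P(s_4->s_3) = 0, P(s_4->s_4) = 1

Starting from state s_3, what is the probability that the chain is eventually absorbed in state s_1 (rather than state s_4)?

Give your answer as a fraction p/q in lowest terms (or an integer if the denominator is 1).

Answer: 2/5

Derivation:
Let a_i = P(absorbed in s_1 | start in state i).
Boundary conditions: a_s_1 = 1, a_s_4 = 0.
For each transient state i, a_i = sum_j P(i->j) * a_j:
  a_s_2 = 1/8*a_s_1 + 1/2*a_s_2 + 3/16*a_s_3 + 3/16*a_s_4
  a_s_3 = 1/4*a_s_1 + 1/4*a_s_2 + 1/8*a_s_3 + 3/8*a_s_4

Substituting a_s_1 = 1 and a_s_4 = 0, rearrange to (I - Q) a = r where r[i] = P(i -> s_1):
  [1/2, -3/16] . (a_s_2, a_s_3) = 1/8
  [-1/4, 7/8] . (a_s_2, a_s_3) = 1/4

Solving yields:
  a_s_2 = 2/5
  a_s_3 = 2/5

Starting state is s_3, so the absorption probability is a_s_3 = 2/5.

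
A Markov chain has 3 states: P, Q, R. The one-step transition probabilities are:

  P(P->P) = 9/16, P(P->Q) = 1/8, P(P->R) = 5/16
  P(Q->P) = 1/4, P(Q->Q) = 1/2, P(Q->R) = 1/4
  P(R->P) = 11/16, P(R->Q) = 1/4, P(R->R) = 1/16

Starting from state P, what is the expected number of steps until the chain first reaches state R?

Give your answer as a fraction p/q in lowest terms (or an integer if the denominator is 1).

Answer: 10/3

Derivation:
Let h_i = expected steps to first reach R from state i.
Boundary: h_R = 0.
First-step equations for the other states:
  h_P = 1 + 9/16*h_P + 1/8*h_Q + 5/16*h_R
  h_Q = 1 + 1/4*h_P + 1/2*h_Q + 1/4*h_R

Substituting h_R = 0 and rearranging gives the linear system (I - Q) h = 1:
  [7/16, -1/8] . (h_P, h_Q) = 1
  [-1/4, 1/2] . (h_P, h_Q) = 1

Solving yields:
  h_P = 10/3
  h_Q = 11/3

Starting state is P, so the expected hitting time is h_P = 10/3.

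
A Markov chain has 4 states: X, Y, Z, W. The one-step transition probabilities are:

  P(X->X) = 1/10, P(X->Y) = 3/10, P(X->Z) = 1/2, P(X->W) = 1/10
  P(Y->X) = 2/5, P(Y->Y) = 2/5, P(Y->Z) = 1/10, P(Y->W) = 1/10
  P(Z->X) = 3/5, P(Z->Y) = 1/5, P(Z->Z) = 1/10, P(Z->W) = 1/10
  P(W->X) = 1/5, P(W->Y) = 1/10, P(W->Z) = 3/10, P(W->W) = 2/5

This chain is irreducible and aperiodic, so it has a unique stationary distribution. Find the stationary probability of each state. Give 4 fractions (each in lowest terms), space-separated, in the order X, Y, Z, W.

Answer: 139/427 233/854 221/854 1/7

Derivation:
The stationary distribution satisfies pi = pi * P, i.e.:
  pi_X = 1/10*pi_X + 2/5*pi_Y + 3/5*pi_Z + 1/5*pi_W
  pi_Y = 3/10*pi_X + 2/5*pi_Y + 1/5*pi_Z + 1/10*pi_W
  pi_Z = 1/2*pi_X + 1/10*pi_Y + 1/10*pi_Z + 3/10*pi_W
  pi_W = 1/10*pi_X + 1/10*pi_Y + 1/10*pi_Z + 2/5*pi_W
with normalization: pi_X + pi_Y + pi_Z + pi_W = 1.

Using the first 3 balance equations plus normalization, the linear system A*pi = b is:
  [-9/10, 2/5, 3/5, 1/5] . pi = 0
  [3/10, -3/5, 1/5, 1/10] . pi = 0
  [1/2, 1/10, -9/10, 3/10] . pi = 0
  [1, 1, 1, 1] . pi = 1

Solving yields:
  pi_X = 139/427
  pi_Y = 233/854
  pi_Z = 221/854
  pi_W = 1/7

Verification (pi * P):
  139/427*1/10 + 233/854*2/5 + 221/854*3/5 + 1/7*1/5 = 139/427 = pi_X  (ok)
  139/427*3/10 + 233/854*2/5 + 221/854*1/5 + 1/7*1/10 = 233/854 = pi_Y  (ok)
  139/427*1/2 + 233/854*1/10 + 221/854*1/10 + 1/7*3/10 = 221/854 = pi_Z  (ok)
  139/427*1/10 + 233/854*1/10 + 221/854*1/10 + 1/7*2/5 = 1/7 = pi_W  (ok)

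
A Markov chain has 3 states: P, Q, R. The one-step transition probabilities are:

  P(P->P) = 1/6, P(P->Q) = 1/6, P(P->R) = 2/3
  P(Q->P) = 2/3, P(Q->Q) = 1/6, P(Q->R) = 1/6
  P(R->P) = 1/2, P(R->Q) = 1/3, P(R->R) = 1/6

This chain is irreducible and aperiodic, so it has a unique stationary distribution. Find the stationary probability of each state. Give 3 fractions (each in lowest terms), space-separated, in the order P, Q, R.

Answer: 23/57 13/57 7/19

Derivation:
The stationary distribution satisfies pi = pi * P, i.e.:
  pi_P = 1/6*pi_P + 2/3*pi_Q + 1/2*pi_R
  pi_Q = 1/6*pi_P + 1/6*pi_Q + 1/3*pi_R
  pi_R = 2/3*pi_P + 1/6*pi_Q + 1/6*pi_R
with normalization: pi_P + pi_Q + pi_R = 1.

Using the first 2 balance equations plus normalization, the linear system A*pi = b is:
  [-5/6, 2/3, 1/2] . pi = 0
  [1/6, -5/6, 1/3] . pi = 0
  [1, 1, 1] . pi = 1

Solving yields:
  pi_P = 23/57
  pi_Q = 13/57
  pi_R = 7/19

Verification (pi * P):
  23/57*1/6 + 13/57*2/3 + 7/19*1/2 = 23/57 = pi_P  (ok)
  23/57*1/6 + 13/57*1/6 + 7/19*1/3 = 13/57 = pi_Q  (ok)
  23/57*2/3 + 13/57*1/6 + 7/19*1/6 = 7/19 = pi_R  (ok)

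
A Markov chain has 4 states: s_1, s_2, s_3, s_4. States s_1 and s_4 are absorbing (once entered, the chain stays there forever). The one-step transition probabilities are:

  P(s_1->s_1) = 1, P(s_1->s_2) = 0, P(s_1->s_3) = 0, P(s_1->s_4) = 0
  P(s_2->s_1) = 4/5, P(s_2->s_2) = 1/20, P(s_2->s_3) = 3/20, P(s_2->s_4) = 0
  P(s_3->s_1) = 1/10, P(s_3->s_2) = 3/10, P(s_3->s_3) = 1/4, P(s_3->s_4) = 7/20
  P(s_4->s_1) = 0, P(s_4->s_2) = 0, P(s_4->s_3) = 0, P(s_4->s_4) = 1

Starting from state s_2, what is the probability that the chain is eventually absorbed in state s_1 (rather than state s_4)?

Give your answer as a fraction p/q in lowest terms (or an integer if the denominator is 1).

Answer: 82/89

Derivation:
Let a_i = P(absorbed in s_1 | start in state i).
Boundary conditions: a_s_1 = 1, a_s_4 = 0.
For each transient state i, a_i = sum_j P(i->j) * a_j:
  a_s_2 = 4/5*a_s_1 + 1/20*a_s_2 + 3/20*a_s_3 + 0*a_s_4
  a_s_3 = 1/10*a_s_1 + 3/10*a_s_2 + 1/4*a_s_3 + 7/20*a_s_4

Substituting a_s_1 = 1 and a_s_4 = 0, rearrange to (I - Q) a = r where r[i] = P(i -> s_1):
  [19/20, -3/20] . (a_s_2, a_s_3) = 4/5
  [-3/10, 3/4] . (a_s_2, a_s_3) = 1/10

Solving yields:
  a_s_2 = 82/89
  a_s_3 = 134/267

Starting state is s_2, so the absorption probability is a_s_2 = 82/89.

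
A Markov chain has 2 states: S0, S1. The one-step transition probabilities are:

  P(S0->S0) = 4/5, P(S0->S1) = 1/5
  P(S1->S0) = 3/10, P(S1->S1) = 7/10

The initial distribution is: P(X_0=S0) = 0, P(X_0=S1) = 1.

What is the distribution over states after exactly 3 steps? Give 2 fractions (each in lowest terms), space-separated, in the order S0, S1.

Propagating the distribution step by step (d_{t+1} = d_t * P):
d_0 = (S0=0, S1=1)
  d_1[S0] = 0*4/5 + 1*3/10 = 3/10
  d_1[S1] = 0*1/5 + 1*7/10 = 7/10
d_1 = (S0=3/10, S1=7/10)
  d_2[S0] = 3/10*4/5 + 7/10*3/10 = 9/20
  d_2[S1] = 3/10*1/5 + 7/10*7/10 = 11/20
d_2 = (S0=9/20, S1=11/20)
  d_3[S0] = 9/20*4/5 + 11/20*3/10 = 21/40
  d_3[S1] = 9/20*1/5 + 11/20*7/10 = 19/40
d_3 = (S0=21/40, S1=19/40)

Answer: 21/40 19/40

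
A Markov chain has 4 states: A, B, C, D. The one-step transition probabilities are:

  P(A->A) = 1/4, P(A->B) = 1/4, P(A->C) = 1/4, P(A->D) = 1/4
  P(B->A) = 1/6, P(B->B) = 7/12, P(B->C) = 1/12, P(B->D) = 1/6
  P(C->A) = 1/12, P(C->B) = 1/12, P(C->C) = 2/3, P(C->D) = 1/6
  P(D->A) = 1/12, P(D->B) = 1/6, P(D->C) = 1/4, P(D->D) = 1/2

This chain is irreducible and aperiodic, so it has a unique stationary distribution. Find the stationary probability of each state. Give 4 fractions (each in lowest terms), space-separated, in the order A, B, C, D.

Answer: 58/463 117/463 165/463 123/463

Derivation:
The stationary distribution satisfies pi = pi * P, i.e.:
  pi_A = 1/4*pi_A + 1/6*pi_B + 1/12*pi_C + 1/12*pi_D
  pi_B = 1/4*pi_A + 7/12*pi_B + 1/12*pi_C + 1/6*pi_D
  pi_C = 1/4*pi_A + 1/12*pi_B + 2/3*pi_C + 1/4*pi_D
  pi_D = 1/4*pi_A + 1/6*pi_B + 1/6*pi_C + 1/2*pi_D
with normalization: pi_A + pi_B + pi_C + pi_D = 1.

Using the first 3 balance equations plus normalization, the linear system A*pi = b is:
  [-3/4, 1/6, 1/12, 1/12] . pi = 0
  [1/4, -5/12, 1/12, 1/6] . pi = 0
  [1/4, 1/12, -1/3, 1/4] . pi = 0
  [1, 1, 1, 1] . pi = 1

Solving yields:
  pi_A = 58/463
  pi_B = 117/463
  pi_C = 165/463
  pi_D = 123/463

Verification (pi * P):
  58/463*1/4 + 117/463*1/6 + 165/463*1/12 + 123/463*1/12 = 58/463 = pi_A  (ok)
  58/463*1/4 + 117/463*7/12 + 165/463*1/12 + 123/463*1/6 = 117/463 = pi_B  (ok)
  58/463*1/4 + 117/463*1/12 + 165/463*2/3 + 123/463*1/4 = 165/463 = pi_C  (ok)
  58/463*1/4 + 117/463*1/6 + 165/463*1/6 + 123/463*1/2 = 123/463 = pi_D  (ok)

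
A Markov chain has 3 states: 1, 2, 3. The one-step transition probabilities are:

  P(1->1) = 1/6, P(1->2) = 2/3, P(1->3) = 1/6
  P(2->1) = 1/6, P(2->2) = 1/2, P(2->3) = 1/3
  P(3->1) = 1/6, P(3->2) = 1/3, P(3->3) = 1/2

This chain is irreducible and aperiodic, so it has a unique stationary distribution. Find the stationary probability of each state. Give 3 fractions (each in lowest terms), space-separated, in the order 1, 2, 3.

The stationary distribution satisfies pi = pi * P, i.e.:
  pi_1 = 1/6*pi_1 + 1/6*pi_2 + 1/6*pi_3
  pi_2 = 2/3*pi_1 + 1/2*pi_2 + 1/3*pi_3
  pi_3 = 1/6*pi_1 + 1/3*pi_2 + 1/2*pi_3
with normalization: pi_1 + pi_2 + pi_3 = 1.

Using the first 2 balance equations plus normalization, the linear system A*pi = b is:
  [-5/6, 1/6, 1/6] . pi = 0
  [2/3, -1/2, 1/3] . pi = 0
  [1, 1, 1] . pi = 1

Solving yields:
  pi_1 = 1/6
  pi_2 = 7/15
  pi_3 = 11/30

Verification (pi * P):
  1/6*1/6 + 7/15*1/6 + 11/30*1/6 = 1/6 = pi_1  (ok)
  1/6*2/3 + 7/15*1/2 + 11/30*1/3 = 7/15 = pi_2  (ok)
  1/6*1/6 + 7/15*1/3 + 11/30*1/2 = 11/30 = pi_3  (ok)

Answer: 1/6 7/15 11/30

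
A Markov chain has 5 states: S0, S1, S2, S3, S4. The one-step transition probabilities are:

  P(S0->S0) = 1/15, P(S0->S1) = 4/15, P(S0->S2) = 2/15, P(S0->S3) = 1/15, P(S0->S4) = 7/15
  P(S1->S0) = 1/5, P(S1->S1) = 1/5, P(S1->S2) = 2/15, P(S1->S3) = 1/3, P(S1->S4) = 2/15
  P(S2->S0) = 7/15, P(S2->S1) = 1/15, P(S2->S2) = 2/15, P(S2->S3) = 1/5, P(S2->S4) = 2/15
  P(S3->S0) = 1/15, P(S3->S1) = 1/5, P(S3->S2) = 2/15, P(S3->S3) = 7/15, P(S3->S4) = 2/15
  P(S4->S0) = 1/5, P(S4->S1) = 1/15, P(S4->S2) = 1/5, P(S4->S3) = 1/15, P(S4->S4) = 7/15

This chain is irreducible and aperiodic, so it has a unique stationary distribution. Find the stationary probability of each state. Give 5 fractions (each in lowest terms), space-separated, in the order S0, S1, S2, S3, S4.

Answer: 2911/15535 2376/15535 4751/31070 662/3107 1825/6214

Derivation:
The stationary distribution satisfies pi = pi * P, i.e.:
  pi_S0 = 1/15*pi_S0 + 1/5*pi_S1 + 7/15*pi_S2 + 1/15*pi_S3 + 1/5*pi_S4
  pi_S1 = 4/15*pi_S0 + 1/5*pi_S1 + 1/15*pi_S2 + 1/5*pi_S3 + 1/15*pi_S4
  pi_S2 = 2/15*pi_S0 + 2/15*pi_S1 + 2/15*pi_S2 + 2/15*pi_S3 + 1/5*pi_S4
  pi_S3 = 1/15*pi_S0 + 1/3*pi_S1 + 1/5*pi_S2 + 7/15*pi_S3 + 1/15*pi_S4
  pi_S4 = 7/15*pi_S0 + 2/15*pi_S1 + 2/15*pi_S2 + 2/15*pi_S3 + 7/15*pi_S4
with normalization: pi_S0 + pi_S1 + pi_S2 + pi_S3 + pi_S4 = 1.

Using the first 4 balance equations plus normalization, the linear system A*pi = b is:
  [-14/15, 1/5, 7/15, 1/15, 1/5] . pi = 0
  [4/15, -4/5, 1/15, 1/5, 1/15] . pi = 0
  [2/15, 2/15, -13/15, 2/15, 1/5] . pi = 0
  [1/15, 1/3, 1/5, -8/15, 1/15] . pi = 0
  [1, 1, 1, 1, 1] . pi = 1

Solving yields:
  pi_S0 = 2911/15535
  pi_S1 = 2376/15535
  pi_S2 = 4751/31070
  pi_S3 = 662/3107
  pi_S4 = 1825/6214

Verification (pi * P):
  2911/15535*1/15 + 2376/15535*1/5 + 4751/31070*7/15 + 662/3107*1/15 + 1825/6214*1/5 = 2911/15535 = pi_S0  (ok)
  2911/15535*4/15 + 2376/15535*1/5 + 4751/31070*1/15 + 662/3107*1/5 + 1825/6214*1/15 = 2376/15535 = pi_S1  (ok)
  2911/15535*2/15 + 2376/15535*2/15 + 4751/31070*2/15 + 662/3107*2/15 + 1825/6214*1/5 = 4751/31070 = pi_S2  (ok)
  2911/15535*1/15 + 2376/15535*1/3 + 4751/31070*1/5 + 662/3107*7/15 + 1825/6214*1/15 = 662/3107 = pi_S3  (ok)
  2911/15535*7/15 + 2376/15535*2/15 + 4751/31070*2/15 + 662/3107*2/15 + 1825/6214*7/15 = 1825/6214 = pi_S4  (ok)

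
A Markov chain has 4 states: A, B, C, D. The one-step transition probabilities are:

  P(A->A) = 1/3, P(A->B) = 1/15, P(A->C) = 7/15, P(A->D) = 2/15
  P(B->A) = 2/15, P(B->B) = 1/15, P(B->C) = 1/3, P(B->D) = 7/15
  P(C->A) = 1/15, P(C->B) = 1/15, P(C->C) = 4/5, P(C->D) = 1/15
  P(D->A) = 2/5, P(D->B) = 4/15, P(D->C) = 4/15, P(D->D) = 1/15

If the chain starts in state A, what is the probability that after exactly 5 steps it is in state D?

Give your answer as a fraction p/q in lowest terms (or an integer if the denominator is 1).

Answer: 85924/759375

Derivation:
Computing P^5 by repeated multiplication:
P^1 =
  A: [1/3, 1/15, 7/15, 2/15]
  B: [2/15, 1/15, 1/3, 7/15]
  C: [1/15, 1/15, 4/5, 1/15]
  D: [2/5, 4/15, 4/15, 1/15]
P^2 =
  A: [46/225, 7/75, 44/75, 26/225]
  B: [59/225, 4/25, 107/225, 23/225]
  C: [1/9, 2/25, 32/45, 22/225]
  D: [16/75, 2/25, 38/75, 1/5]
P^3 =
  A: [112/675, 101/1125, 47/75, 397/3375]
  B: [68/375, 98/1125, 1969/3375, 4/27]
  C: [151/1125, 97/1125, 2273/3375, 358/3375]
  D: [44/225, 8/75, 658/1125, 127/1125]
P^4 =
  A: [7903/50625, 1522/16875, 10801/16875, 5753/50625]
  B: [8617/50625, 13/135, 31382/50625, 71/625]
  C: [7268/50625, 1483/16875, 33334/50625, 1858/16875]
  D: [184/1125, 502/5625, 10544/16875, 413/3375]
P^5 =
  A: [115568/759375, 22628/253125, 163333/253125, 85924/759375]
  B: [118723/759375, 838/9375, 484282/759375, 88492/759375]
  C: [112016/759375, 7483/84375, 19817/30375, 84587/759375]
  D: [39746/253125, 1538/16875, 161638/253125, 9557/84375]

(P^5)[A -> D] = 85924/759375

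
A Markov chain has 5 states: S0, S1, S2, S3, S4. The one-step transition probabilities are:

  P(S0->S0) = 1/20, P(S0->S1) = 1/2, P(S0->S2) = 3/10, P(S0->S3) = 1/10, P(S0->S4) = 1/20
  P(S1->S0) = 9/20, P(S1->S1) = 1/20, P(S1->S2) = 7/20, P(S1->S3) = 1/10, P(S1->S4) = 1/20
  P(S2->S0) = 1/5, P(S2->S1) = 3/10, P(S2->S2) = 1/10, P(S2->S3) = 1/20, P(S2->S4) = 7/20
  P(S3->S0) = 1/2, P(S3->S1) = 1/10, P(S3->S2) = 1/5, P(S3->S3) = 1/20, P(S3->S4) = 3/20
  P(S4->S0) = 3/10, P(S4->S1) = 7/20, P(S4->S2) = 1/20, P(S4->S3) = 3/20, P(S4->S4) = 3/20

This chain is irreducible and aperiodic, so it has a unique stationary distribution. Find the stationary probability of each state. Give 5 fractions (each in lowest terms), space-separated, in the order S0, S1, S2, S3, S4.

Answer: 37837/140380 7697/28076 31521/140380 3202/35095 19729/140380

Derivation:
The stationary distribution satisfies pi = pi * P, i.e.:
  pi_S0 = 1/20*pi_S0 + 9/20*pi_S1 + 1/5*pi_S2 + 1/2*pi_S3 + 3/10*pi_S4
  pi_S1 = 1/2*pi_S0 + 1/20*pi_S1 + 3/10*pi_S2 + 1/10*pi_S3 + 7/20*pi_S4
  pi_S2 = 3/10*pi_S0 + 7/20*pi_S1 + 1/10*pi_S2 + 1/5*pi_S3 + 1/20*pi_S4
  pi_S3 = 1/10*pi_S0 + 1/10*pi_S1 + 1/20*pi_S2 + 1/20*pi_S3 + 3/20*pi_S4
  pi_S4 = 1/20*pi_S0 + 1/20*pi_S1 + 7/20*pi_S2 + 3/20*pi_S3 + 3/20*pi_S4
with normalization: pi_S0 + pi_S1 + pi_S2 + pi_S3 + pi_S4 = 1.

Using the first 4 balance equations plus normalization, the linear system A*pi = b is:
  [-19/20, 9/20, 1/5, 1/2, 3/10] . pi = 0
  [1/2, -19/20, 3/10, 1/10, 7/20] . pi = 0
  [3/10, 7/20, -9/10, 1/5, 1/20] . pi = 0
  [1/10, 1/10, 1/20, -19/20, 3/20] . pi = 0
  [1, 1, 1, 1, 1] . pi = 1

Solving yields:
  pi_S0 = 37837/140380
  pi_S1 = 7697/28076
  pi_S2 = 31521/140380
  pi_S3 = 3202/35095
  pi_S4 = 19729/140380

Verification (pi * P):
  37837/140380*1/20 + 7697/28076*9/20 + 31521/140380*1/5 + 3202/35095*1/2 + 19729/140380*3/10 = 37837/140380 = pi_S0  (ok)
  37837/140380*1/2 + 7697/28076*1/20 + 31521/140380*3/10 + 3202/35095*1/10 + 19729/140380*7/20 = 7697/28076 = pi_S1  (ok)
  37837/140380*3/10 + 7697/28076*7/20 + 31521/140380*1/10 + 3202/35095*1/5 + 19729/140380*1/20 = 31521/140380 = pi_S2  (ok)
  37837/140380*1/10 + 7697/28076*1/10 + 31521/140380*1/20 + 3202/35095*1/20 + 19729/140380*3/20 = 3202/35095 = pi_S3  (ok)
  37837/140380*1/20 + 7697/28076*1/20 + 31521/140380*7/20 + 3202/35095*3/20 + 19729/140380*3/20 = 19729/140380 = pi_S4  (ok)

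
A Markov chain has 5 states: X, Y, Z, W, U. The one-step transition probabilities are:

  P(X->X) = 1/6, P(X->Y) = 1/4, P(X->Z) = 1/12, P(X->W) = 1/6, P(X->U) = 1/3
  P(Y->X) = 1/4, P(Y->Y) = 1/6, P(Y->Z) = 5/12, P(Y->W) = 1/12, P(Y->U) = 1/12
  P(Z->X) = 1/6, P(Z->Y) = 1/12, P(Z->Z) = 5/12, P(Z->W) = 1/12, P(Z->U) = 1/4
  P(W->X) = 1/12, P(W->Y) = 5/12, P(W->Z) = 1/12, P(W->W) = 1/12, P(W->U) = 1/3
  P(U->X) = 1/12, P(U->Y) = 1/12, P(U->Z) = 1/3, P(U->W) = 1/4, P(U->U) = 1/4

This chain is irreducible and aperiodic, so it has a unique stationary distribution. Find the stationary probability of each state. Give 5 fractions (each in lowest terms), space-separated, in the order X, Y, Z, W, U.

The stationary distribution satisfies pi = pi * P, i.e.:
  pi_X = 1/6*pi_X + 1/4*pi_Y + 1/6*pi_Z + 1/12*pi_W + 1/12*pi_U
  pi_Y = 1/4*pi_X + 1/6*pi_Y + 1/12*pi_Z + 5/12*pi_W + 1/12*pi_U
  pi_Z = 1/12*pi_X + 5/12*pi_Y + 5/12*pi_Z + 1/12*pi_W + 1/3*pi_U
  pi_W = 1/6*pi_X + 1/12*pi_Y + 1/12*pi_Z + 1/12*pi_W + 1/4*pi_U
  pi_U = 1/3*pi_X + 1/12*pi_Y + 1/4*pi_Z + 1/3*pi_W + 1/4*pi_U
with normalization: pi_X + pi_Y + pi_Z + pi_W + pi_U = 1.

Using the first 4 balance equations plus normalization, the linear system A*pi = b is:
  [-5/6, 1/4, 1/6, 1/12, 1/12] . pi = 0
  [1/4, -5/6, 1/12, 5/12, 1/12] . pi = 0
  [1/12, 5/12, -7/12, 1/12, 1/3] . pi = 0
  [1/6, 1/12, 1/12, -11/12, 1/4] . pi = 0
  [1, 1, 1, 1, 1] . pi = 1

Solving yields:
  pi_X = 2801/18829
  pi_Y = 3157/18829
  pi_Z = 5668/18829
  pi_W = 2574/18829
  pi_U = 4629/18829

Verification (pi * P):
  2801/18829*1/6 + 3157/18829*1/4 + 5668/18829*1/6 + 2574/18829*1/12 + 4629/18829*1/12 = 2801/18829 = pi_X  (ok)
  2801/18829*1/4 + 3157/18829*1/6 + 5668/18829*1/12 + 2574/18829*5/12 + 4629/18829*1/12 = 3157/18829 = pi_Y  (ok)
  2801/18829*1/12 + 3157/18829*5/12 + 5668/18829*5/12 + 2574/18829*1/12 + 4629/18829*1/3 = 5668/18829 = pi_Z  (ok)
  2801/18829*1/6 + 3157/18829*1/12 + 5668/18829*1/12 + 2574/18829*1/12 + 4629/18829*1/4 = 2574/18829 = pi_W  (ok)
  2801/18829*1/3 + 3157/18829*1/12 + 5668/18829*1/4 + 2574/18829*1/3 + 4629/18829*1/4 = 4629/18829 = pi_U  (ok)

Answer: 2801/18829 3157/18829 5668/18829 2574/18829 4629/18829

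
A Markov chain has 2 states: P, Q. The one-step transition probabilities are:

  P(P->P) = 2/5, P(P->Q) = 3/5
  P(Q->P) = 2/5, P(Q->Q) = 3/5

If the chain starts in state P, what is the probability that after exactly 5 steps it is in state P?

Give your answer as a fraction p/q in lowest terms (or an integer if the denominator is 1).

Computing P^5 by repeated multiplication:
P^1 =
  P: [2/5, 3/5]
  Q: [2/5, 3/5]
P^2 =
  P: [2/5, 3/5]
  Q: [2/5, 3/5]
P^3 =
  P: [2/5, 3/5]
  Q: [2/5, 3/5]
P^4 =
  P: [2/5, 3/5]
  Q: [2/5, 3/5]
P^5 =
  P: [2/5, 3/5]
  Q: [2/5, 3/5]

(P^5)[P -> P] = 2/5

Answer: 2/5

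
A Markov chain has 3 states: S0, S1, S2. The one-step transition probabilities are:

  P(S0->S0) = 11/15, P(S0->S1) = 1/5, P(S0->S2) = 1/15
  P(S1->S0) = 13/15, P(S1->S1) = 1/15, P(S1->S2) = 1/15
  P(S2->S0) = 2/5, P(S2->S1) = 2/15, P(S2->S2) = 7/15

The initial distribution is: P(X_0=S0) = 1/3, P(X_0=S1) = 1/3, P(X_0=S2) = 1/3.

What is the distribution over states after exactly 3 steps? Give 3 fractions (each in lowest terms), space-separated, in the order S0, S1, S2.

Answer: 2386/3375 566/3375 47/375

Derivation:
Propagating the distribution step by step (d_{t+1} = d_t * P):
d_0 = (S0=1/3, S1=1/3, S2=1/3)
  d_1[S0] = 1/3*11/15 + 1/3*13/15 + 1/3*2/5 = 2/3
  d_1[S1] = 1/3*1/5 + 1/3*1/15 + 1/3*2/15 = 2/15
  d_1[S2] = 1/3*1/15 + 1/3*1/15 + 1/3*7/15 = 1/5
d_1 = (S0=2/3, S1=2/15, S2=1/5)
  d_2[S0] = 2/3*11/15 + 2/15*13/15 + 1/5*2/5 = 154/225
  d_2[S1] = 2/3*1/5 + 2/15*1/15 + 1/5*2/15 = 38/225
  d_2[S2] = 2/3*1/15 + 2/15*1/15 + 1/5*7/15 = 11/75
d_2 = (S0=154/225, S1=38/225, S2=11/75)
  d_3[S0] = 154/225*11/15 + 38/225*13/15 + 11/75*2/5 = 2386/3375
  d_3[S1] = 154/225*1/5 + 38/225*1/15 + 11/75*2/15 = 566/3375
  d_3[S2] = 154/225*1/15 + 38/225*1/15 + 11/75*7/15 = 47/375
d_3 = (S0=2386/3375, S1=566/3375, S2=47/375)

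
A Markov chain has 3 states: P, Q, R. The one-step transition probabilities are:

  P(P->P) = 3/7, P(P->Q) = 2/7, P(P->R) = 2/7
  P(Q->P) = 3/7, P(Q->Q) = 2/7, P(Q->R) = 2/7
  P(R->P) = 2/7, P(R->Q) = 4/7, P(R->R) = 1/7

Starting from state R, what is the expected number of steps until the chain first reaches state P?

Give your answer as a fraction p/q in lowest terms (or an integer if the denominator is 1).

Answer: 63/22

Derivation:
Let h_i = expected steps to first reach P from state i.
Boundary: h_P = 0.
First-step equations for the other states:
  h_Q = 1 + 3/7*h_P + 2/7*h_Q + 2/7*h_R
  h_R = 1 + 2/7*h_P + 4/7*h_Q + 1/7*h_R

Substituting h_P = 0 and rearranging gives the linear system (I - Q) h = 1:
  [5/7, -2/7] . (h_Q, h_R) = 1
  [-4/7, 6/7] . (h_Q, h_R) = 1

Solving yields:
  h_Q = 28/11
  h_R = 63/22

Starting state is R, so the expected hitting time is h_R = 63/22.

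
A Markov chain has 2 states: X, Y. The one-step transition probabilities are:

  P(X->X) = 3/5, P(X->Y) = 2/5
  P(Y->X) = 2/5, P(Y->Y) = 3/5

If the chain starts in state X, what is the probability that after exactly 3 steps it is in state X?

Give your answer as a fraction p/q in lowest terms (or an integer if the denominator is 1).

Computing P^3 by repeated multiplication:
P^1 =
  X: [3/5, 2/5]
  Y: [2/5, 3/5]
P^2 =
  X: [13/25, 12/25]
  Y: [12/25, 13/25]
P^3 =
  X: [63/125, 62/125]
  Y: [62/125, 63/125]

(P^3)[X -> X] = 63/125

Answer: 63/125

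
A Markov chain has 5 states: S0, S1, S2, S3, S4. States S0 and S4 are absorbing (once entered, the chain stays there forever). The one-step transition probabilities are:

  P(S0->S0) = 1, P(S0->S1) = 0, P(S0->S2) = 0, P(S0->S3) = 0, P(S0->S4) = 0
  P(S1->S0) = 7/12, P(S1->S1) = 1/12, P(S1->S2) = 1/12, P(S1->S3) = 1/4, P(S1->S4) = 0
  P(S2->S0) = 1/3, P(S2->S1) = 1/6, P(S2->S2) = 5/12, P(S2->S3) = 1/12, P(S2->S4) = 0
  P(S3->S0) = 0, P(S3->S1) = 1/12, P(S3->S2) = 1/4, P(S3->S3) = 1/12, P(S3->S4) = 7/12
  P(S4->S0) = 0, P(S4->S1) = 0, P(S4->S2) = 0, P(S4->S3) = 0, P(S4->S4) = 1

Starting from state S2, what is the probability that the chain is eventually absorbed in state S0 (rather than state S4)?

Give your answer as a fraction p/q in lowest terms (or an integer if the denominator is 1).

Let a_i = P(absorbed in S0 | start in state i).
Boundary conditions: a_S0 = 1, a_S4 = 0.
For each transient state i, a_i = sum_j P(i->j) * a_j:
  a_S1 = 7/12*a_S0 + 1/12*a_S1 + 1/12*a_S2 + 1/4*a_S3 + 0*a_S4
  a_S2 = 1/3*a_S0 + 1/6*a_S1 + 5/12*a_S2 + 1/12*a_S3 + 0*a_S4
  a_S3 = 0*a_S0 + 1/12*a_S1 + 1/4*a_S2 + 1/12*a_S3 + 7/12*a_S4

Substituting a_S0 = 1 and a_S4 = 0, rearrange to (I - Q) a = r where r[i] = P(i -> S0):
  [11/12, -1/12, -1/4] . (a_S1, a_S2, a_S3) = 7/12
  [-1/6, 7/12, -1/12] . (a_S1, a_S2, a_S3) = 1/3
  [-1/12, -1/4, 11/12] . (a_S1, a_S2, a_S3) = 0

Solving yields:
  a_S1 = 299/376
  a_S2 = 633/752
  a_S3 = 227/752

Starting state is S2, so the absorption probability is a_S2 = 633/752.

Answer: 633/752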